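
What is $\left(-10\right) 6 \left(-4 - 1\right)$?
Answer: $300$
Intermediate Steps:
$\left(-10\right) 6 \left(-4 - 1\right) = - 60 \left(-4 - 1\right) = \left(-60\right) \left(-5\right) = 300$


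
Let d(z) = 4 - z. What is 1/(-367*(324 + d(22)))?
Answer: -1/112302 ≈ -8.9046e-6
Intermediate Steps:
1/(-367*(324 + d(22))) = 1/(-367*(324 + (4 - 1*22))) = 1/(-367*(324 + (4 - 22))) = 1/(-367*(324 - 18)) = 1/(-367*306) = 1/(-112302) = -1/112302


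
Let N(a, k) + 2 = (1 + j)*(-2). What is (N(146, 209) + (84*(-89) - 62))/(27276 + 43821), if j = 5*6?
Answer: -2534/23699 ≈ -0.10692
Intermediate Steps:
j = 30
N(a, k) = -64 (N(a, k) = -2 + (1 + 30)*(-2) = -2 + 31*(-2) = -2 - 62 = -64)
(N(146, 209) + (84*(-89) - 62))/(27276 + 43821) = (-64 + (84*(-89) - 62))/(27276 + 43821) = (-64 + (-7476 - 62))/71097 = (-64 - 7538)*(1/71097) = -7602*1/71097 = -2534/23699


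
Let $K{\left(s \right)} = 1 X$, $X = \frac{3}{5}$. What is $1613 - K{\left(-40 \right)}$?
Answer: $\frac{8062}{5} \approx 1612.4$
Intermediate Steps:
$X = \frac{3}{5}$ ($X = 3 \cdot \frac{1}{5} = \frac{3}{5} \approx 0.6$)
$K{\left(s \right)} = \frac{3}{5}$ ($K{\left(s \right)} = 1 \cdot \frac{3}{5} = \frac{3}{5}$)
$1613 - K{\left(-40 \right)} = 1613 - \frac{3}{5} = \frac{8062}{5}$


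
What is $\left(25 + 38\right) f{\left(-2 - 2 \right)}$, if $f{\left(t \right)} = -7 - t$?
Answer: $-189$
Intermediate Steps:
$\left(25 + 38\right) f{\left(-2 - 2 \right)} = \left(25 + 38\right) \left(-7 - \left(-2 - 2\right)\right) = 63 \left(-7 - \left(-2 - 2\right)\right) = 63 \left(-7 - -4\right) = 63 \left(-7 + 4\right) = 63 \left(-3\right) = -189$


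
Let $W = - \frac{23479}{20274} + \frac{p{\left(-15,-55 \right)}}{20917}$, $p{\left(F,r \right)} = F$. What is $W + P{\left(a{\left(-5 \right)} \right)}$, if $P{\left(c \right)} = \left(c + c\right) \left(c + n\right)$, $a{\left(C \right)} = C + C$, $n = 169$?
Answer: $- \frac{1349038014793}{424071258} \approx -3181.2$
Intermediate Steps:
$a{\left(C \right)} = 2 C$
$W = - \frac{491414353}{424071258}$ ($W = - \frac{23479}{20274} - \frac{15}{20917} = - \frac{491414353}{424071258} \approx -1.1588$)
$P{\left(c \right)} = 2 c \left(169 + c\right)$ ($P{\left(c \right)} = \left(c + c\right) \left(c + 169\right) = 2 c \left(169 + c\right)$)
$W + P{\left(a{\left(-5 \right)} \right)} = - \frac{491414353}{424071258} + 2 \cdot 2 \left(-5\right) \left(169 + 2 \left(-5\right)\right) = - \frac{491414353}{424071258} + 2 \left(-10\right) \left(169 - 10\right) = - \frac{491414353}{424071258} + 2 \left(-10\right) 159 = - \frac{491414353}{424071258} - 3180 = - \frac{1349038014793}{424071258}$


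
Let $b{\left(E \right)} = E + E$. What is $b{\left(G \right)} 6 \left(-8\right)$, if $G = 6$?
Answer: $-576$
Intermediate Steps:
$b{\left(E \right)} = 2 E$
$b{\left(G \right)} 6 \left(-8\right) = 2 \cdot 6 \cdot 6 \left(-8\right) = 12 \cdot 6 \left(-8\right) = 72 \left(-8\right) = -576$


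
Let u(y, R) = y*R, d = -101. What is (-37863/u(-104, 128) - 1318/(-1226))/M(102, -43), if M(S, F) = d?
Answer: -31982627/824185856 ≈ -0.038805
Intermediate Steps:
M(S, F) = -101
u(y, R) = R*y
(-37863/u(-104, 128) - 1318/(-1226))/M(102, -43) = (-37863/(128*(-104)) - 1318/(-1226))/(-101) = (-37863/(-13312) - 1318*(-1/1226))*(-1/101) = (-37863*(-1/13312) + 659/613)*(-1/101) = (37863/13312 + 659/613)*(-1/101) = (31982627/8160256)*(-1/101) = -31982627/824185856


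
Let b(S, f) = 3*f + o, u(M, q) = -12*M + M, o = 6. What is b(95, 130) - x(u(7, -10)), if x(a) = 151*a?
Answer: 12023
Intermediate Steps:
u(M, q) = -11*M
b(S, f) = 6 + 3*f (b(S, f) = 3*f + 6 = 6 + 3*f)
b(95, 130) - x(u(7, -10)) = (6 + 3*130) - 151*(-11*7) = (6 + 390) - 151*(-77) = 396 - 1*(-11627) = 396 + 11627 = 12023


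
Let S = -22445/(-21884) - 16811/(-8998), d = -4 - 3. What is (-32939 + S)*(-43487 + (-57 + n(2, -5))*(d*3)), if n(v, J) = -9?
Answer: 136523484183063607/98456116 ≈ 1.3866e+9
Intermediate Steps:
d = -7
S = 284926017/98456116 (S = -22445*(-1/21884) - 16811*(-1/8998) = 22445/21884 + 16811/8998 = 284926017/98456116 ≈ 2.8939)
(-32939 + S)*(-43487 + (-57 + n(2, -5))*(d*3)) = (-32939 + 284926017/98456116)*(-43487 + (-57 - 9)*(-7*3)) = -3242761078907*(-43487 - 66*(-21))/98456116 = -3242761078907*(-43487 + 1386)/98456116 = -3242761078907/98456116*(-42101) = 136523484183063607/98456116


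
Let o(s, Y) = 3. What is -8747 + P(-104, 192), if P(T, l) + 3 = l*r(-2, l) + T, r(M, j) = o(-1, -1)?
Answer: -8278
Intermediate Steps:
r(M, j) = 3
P(T, l) = -3 + T + 3*l (P(T, l) = -3 + (l*3 + T) = -3 + (3*l + T) = -3 + (T + 3*l) = -3 + T + 3*l)
-8747 + P(-104, 192) = -8747 + (-3 - 104 + 3*192) = -8747 + (-3 - 104 + 576) = -8747 + 469 = -8278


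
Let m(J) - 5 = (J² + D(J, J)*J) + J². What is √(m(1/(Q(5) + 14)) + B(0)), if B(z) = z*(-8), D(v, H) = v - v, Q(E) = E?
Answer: √1807/19 ≈ 2.2373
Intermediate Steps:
D(v, H) = 0
m(J) = 5 + 2*J² (m(J) = 5 + ((J² + 0*J) + J²) = 5 + ((J² + 0) + J²) = 5 + (J² + J²) = 5 + 2*J²)
B(z) = -8*z
√(m(1/(Q(5) + 14)) + B(0)) = √((5 + 2*(1/(5 + 14))²) - 8*0) = √((5 + 2*(1/19)²) + 0) = √((5 + 2*(1/361)) + 0) = √((5 + 2/361) + 0) = √(1807/361 + 0) = √(1807/361) = √1807/19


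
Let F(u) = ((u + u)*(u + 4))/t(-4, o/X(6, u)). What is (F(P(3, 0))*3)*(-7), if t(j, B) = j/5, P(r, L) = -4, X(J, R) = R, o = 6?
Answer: 0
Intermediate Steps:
t(j, B) = j/5 (t(j, B) = j*(⅕) = j/5)
F(u) = -5*u*(4 + u)/2 (F(u) = ((u + u)*(u + 4))/(((⅕)*(-4))) = ((2*u)*(4 + u))/(-⅘) = (2*u*(4 + u))*(-5/4) = -5*u*(4 + u)/2)
(F(P(3, 0))*3)*(-7) = (-5/2*(-4)*(4 - 4)*3)*(-7) = (-5/2*(-4)*0*3)*(-7) = (0*3)*(-7) = 0*(-7) = 0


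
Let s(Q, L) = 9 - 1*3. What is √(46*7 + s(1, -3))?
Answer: 2*√82 ≈ 18.111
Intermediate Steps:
s(Q, L) = 6 (s(Q, L) = 9 - 3 = 6)
√(46*7 + s(1, -3)) = √(46*7 + 6) = √(322 + 6) = √328 = 2*√82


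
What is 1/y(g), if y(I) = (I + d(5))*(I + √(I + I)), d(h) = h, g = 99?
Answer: 1/10088 - √22/332904 ≈ 8.5038e-5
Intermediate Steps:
y(I) = (5 + I)*(I + √2*√I) (y(I) = (I + 5)*(I + √(I + I)) = (5 + I)*(I + √(2*I)) = (5 + I)*(I + √2*√I))
1/y(g) = 1/(99² + 5*99 + √2*99^(3/2) + 5*√2*√99) = 1/(9801 + 495 + √2*(297*√11) + 5*√2*(3*√11)) = 1/(9801 + 495 + 297*√22 + 15*√22) = 1/(10296 + 312*√22)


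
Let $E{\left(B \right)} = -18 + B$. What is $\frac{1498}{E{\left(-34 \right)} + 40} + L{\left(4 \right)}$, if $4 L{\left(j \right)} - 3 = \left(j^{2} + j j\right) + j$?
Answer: $- \frac{1381}{12} \approx -115.08$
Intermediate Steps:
$L{\left(j \right)} = \frac{3}{4} + \frac{j^{2}}{2} + \frac{j}{4}$ ($L{\left(j \right)} = \frac{3}{4} + \frac{\left(j^{2} + j j\right) + j}{4} = \frac{3}{4} + \frac{\left(j^{2} + j^{2}\right) + j}{4} = \frac{3}{4} + \frac{2 j^{2} + j}{4} = \frac{3}{4} + \frac{j + 2 j^{2}}{4} = \frac{3}{4} + \left(\frac{j^{2}}{2} + \frac{j}{4}\right) = \frac{3}{4} + \frac{j^{2}}{2} + \frac{j}{4}$)
$\frac{1498}{E{\left(-34 \right)} + 40} + L{\left(4 \right)} = \frac{1498}{\left(-18 - 34\right) + 40} + \left(\frac{3}{4} + \frac{4^{2}}{2} + \frac{1}{4} \cdot 4\right) = \frac{1498}{-52 + 40} + \left(\frac{3}{4} + \frac{1}{2} \cdot 16 + 1\right) = \frac{1498}{-12} + \left(\frac{3}{4} + 8 + 1\right) = 1498 \left(- \frac{1}{12}\right) + \frac{39}{4} = - \frac{749}{6} + \frac{39}{4} = - \frac{1381}{12}$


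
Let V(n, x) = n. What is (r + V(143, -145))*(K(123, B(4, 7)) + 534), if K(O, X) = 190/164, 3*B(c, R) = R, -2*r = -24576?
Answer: 545509573/82 ≈ 6.6526e+6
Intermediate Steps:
r = 12288 (r = -½*(-24576) = 12288)
B(c, R) = R/3
K(O, X) = 95/82 (K(O, X) = 190*(1/164) = 95/82)
(r + V(143, -145))*(K(123, B(4, 7)) + 534) = (12288 + 143)*(95/82 + 534) = 12431*(43883/82) = 545509573/82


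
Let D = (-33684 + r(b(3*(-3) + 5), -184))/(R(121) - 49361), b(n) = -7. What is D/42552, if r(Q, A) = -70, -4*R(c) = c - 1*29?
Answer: 16877/1050693984 ≈ 1.6063e-5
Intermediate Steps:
R(c) = 29/4 - c/4 (R(c) = -(c - 1*29)/4 = -(c - 29)/4 = -(-29 + c)/4 = 29/4 - c/4)
D = 16877/24692 (D = (-33684 - 70)/((29/4 - 1/4*121) - 49361) = -33754/((29/4 - 121/4) - 49361) = -33754/(-23 - 49361) = -33754/(-49384) = -33754*(-1/49384) = 16877/24692 ≈ 0.68350)
D/42552 = (16877/24692)/42552 = (16877/24692)*(1/42552) = 16877/1050693984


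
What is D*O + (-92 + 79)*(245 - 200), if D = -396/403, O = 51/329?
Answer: -77583591/132587 ≈ -585.15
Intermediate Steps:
O = 51/329 (O = 51*(1/329) = 51/329 ≈ 0.15502)
D = -396/403 (D = -396*1/403 = -396/403 ≈ -0.98263)
D*O + (-92 + 79)*(245 - 200) = -396/403*51/329 + (-92 + 79)*(245 - 200) = -20196/132587 - 13*45 = -20196/132587 - 585 = -77583591/132587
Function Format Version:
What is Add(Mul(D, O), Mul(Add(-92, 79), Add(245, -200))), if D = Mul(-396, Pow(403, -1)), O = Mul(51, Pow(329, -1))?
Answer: Rational(-77583591, 132587) ≈ -585.15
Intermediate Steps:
O = Rational(51, 329) (O = Mul(51, Rational(1, 329)) = Rational(51, 329) ≈ 0.15502)
D = Rational(-396, 403) (D = Mul(-396, Rational(1, 403)) = Rational(-396, 403) ≈ -0.98263)
Add(Mul(D, O), Mul(Add(-92, 79), Add(245, -200))) = Add(Mul(Rational(-396, 403), Rational(51, 329)), Mul(Add(-92, 79), Add(245, -200))) = Add(Rational(-20196, 132587), Mul(-13, 45)) = Add(Rational(-20196, 132587), -585) = Rational(-77583591, 132587)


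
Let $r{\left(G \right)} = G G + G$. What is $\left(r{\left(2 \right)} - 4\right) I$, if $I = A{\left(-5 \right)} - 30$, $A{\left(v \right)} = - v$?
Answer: $-50$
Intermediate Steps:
$r{\left(G \right)} = G + G^{2}$ ($r{\left(G \right)} = G^{2} + G = G + G^{2}$)
$I = -25$ ($I = \left(-1\right) \left(-5\right) - 30 = 5 - 30 = -25$)
$\left(r{\left(2 \right)} - 4\right) I = \left(2 \left(1 + 2\right) - 4\right) \left(-25\right) = \left(2 \cdot 3 - 4\right) \left(-25\right) = \left(6 - 4\right) \left(-25\right) = 2 \left(-25\right) = -50$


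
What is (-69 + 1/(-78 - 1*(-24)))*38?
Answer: -70813/27 ≈ -2622.7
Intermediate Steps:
(-69 + 1/(-78 - 1*(-24)))*38 = (-69 + 1/(-78 + 24))*38 = (-69 + 1/(-54))*38 = (-69 - 1/54)*38 = -3727/54*38 = -70813/27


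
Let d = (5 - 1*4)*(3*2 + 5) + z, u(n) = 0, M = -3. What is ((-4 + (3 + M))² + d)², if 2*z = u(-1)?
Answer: 729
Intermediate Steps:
z = 0 (z = (½)*0 = 0)
d = 11 (d = (5 - 1*4)*(3*2 + 5) + 0 = (5 - 4)*(6 + 5) + 0 = 1*11 + 0 = 11 + 0 = 11)
((-4 + (3 + M))² + d)² = ((-4 + (3 - 3))² + 11)² = ((-4 + 0)² + 11)² = ((-4)² + 11)² = (16 + 11)² = 27² = 729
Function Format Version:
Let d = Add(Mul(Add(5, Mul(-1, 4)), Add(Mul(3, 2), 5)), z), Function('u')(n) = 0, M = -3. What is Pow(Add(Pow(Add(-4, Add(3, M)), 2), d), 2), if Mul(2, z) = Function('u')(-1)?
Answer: 729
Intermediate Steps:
z = 0 (z = Mul(Rational(1, 2), 0) = 0)
d = 11 (d = Add(Mul(Add(5, Mul(-1, 4)), Add(Mul(3, 2), 5)), 0) = Add(Mul(Add(5, -4), Add(6, 5)), 0) = Add(Mul(1, 11), 0) = Add(11, 0) = 11)
Pow(Add(Pow(Add(-4, Add(3, M)), 2), d), 2) = Pow(Add(Pow(Add(-4, Add(3, -3)), 2), 11), 2) = Pow(Add(Pow(Add(-4, 0), 2), 11), 2) = Pow(Add(Pow(-4, 2), 11), 2) = Pow(Add(16, 11), 2) = Pow(27, 2) = 729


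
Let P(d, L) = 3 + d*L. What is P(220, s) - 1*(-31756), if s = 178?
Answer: 70919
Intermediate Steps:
P(d, L) = 3 + L*d
P(220, s) - 1*(-31756) = (3 + 178*220) - 1*(-31756) = (3 + 39160) + 31756 = 39163 + 31756 = 70919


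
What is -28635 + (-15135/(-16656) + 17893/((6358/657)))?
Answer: -472752388049/17649808 ≈ -26785.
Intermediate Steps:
-28635 + (-15135/(-16656) + 17893/((6358/657))) = -28635 + (-15135*(-1/16656) + 17893/((6358*(1/657)))) = -28635 + (5045/5552 + 17893/(6358/657)) = -28635 + (5045/5552 + 17893*(657/6358)) = -28635 + (5045/5552 + 11755701/6358) = -28635 + 32649864031/17649808 = -472752388049/17649808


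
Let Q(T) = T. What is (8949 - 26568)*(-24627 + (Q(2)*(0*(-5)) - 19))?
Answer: 434237874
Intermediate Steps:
(8949 - 26568)*(-24627 + (Q(2)*(0*(-5)) - 19)) = (8949 - 26568)*(-24627 + (2*(0*(-5)) - 19)) = -17619*(-24627 + (2*0 - 19)) = -17619*(-24627 + (0 - 19)) = -17619*(-24627 - 19) = -17619*(-24646) = 434237874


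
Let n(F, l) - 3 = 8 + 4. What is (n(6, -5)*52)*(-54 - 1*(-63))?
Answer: 7020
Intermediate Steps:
n(F, l) = 15 (n(F, l) = 3 + (8 + 4) = 3 + 12 = 15)
(n(6, -5)*52)*(-54 - 1*(-63)) = (15*52)*(-54 - 1*(-63)) = 780*(-54 + 63) = 780*9 = 7020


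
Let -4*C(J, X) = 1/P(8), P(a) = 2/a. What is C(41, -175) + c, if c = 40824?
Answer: 40823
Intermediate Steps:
C(J, X) = -1 (C(J, X) = -1/(4*(2/8)) = -1/(4*(2*(1/8))) = -1/(4*1/4) = -1/4*4 = -1)
C(41, -175) + c = -1 + 40824 = 40823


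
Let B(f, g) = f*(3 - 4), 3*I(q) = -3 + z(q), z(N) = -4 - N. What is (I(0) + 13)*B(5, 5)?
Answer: -160/3 ≈ -53.333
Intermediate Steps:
I(q) = -7/3 - q/3 (I(q) = (-3 + (-4 - q))/3 = (-7 - q)/3 = -7/3 - q/3)
B(f, g) = -f (B(f, g) = f*(-1) = -f)
(I(0) + 13)*B(5, 5) = ((-7/3 - 1/3*0) + 13)*(-1*5) = ((-7/3 + 0) + 13)*(-5) = (-7/3 + 13)*(-5) = (32/3)*(-5) = -160/3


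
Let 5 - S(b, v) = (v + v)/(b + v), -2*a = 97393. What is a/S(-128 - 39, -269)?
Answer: -10615837/821 ≈ -12930.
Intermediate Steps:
a = -97393/2 (a = -½*97393 = -97393/2 ≈ -48697.)
S(b, v) = 5 - 2*v/(b + v) (S(b, v) = 5 - (v + v)/(b + v) = 5 - 2*v/(b + v))
a/S(-128 - 39, -269) = -97393*((-128 - 39) - 269)/(3*(-269) + 5*(-128 - 39))/2 = -97393*(-167 - 269)/(-807 + 5*(-167))/2 = -97393*(-436/(-807 - 835))/2 = -97393/(2*((-1/436*(-1642)))) = -97393/(2*821/218) = -97393/2*218/821 = -10615837/821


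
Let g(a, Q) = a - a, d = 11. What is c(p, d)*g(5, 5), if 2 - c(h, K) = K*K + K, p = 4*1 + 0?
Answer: 0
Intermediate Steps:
p = 4 (p = 4 + 0 = 4)
c(h, K) = 2 - K - K² (c(h, K) = 2 - (K*K + K) = 2 - (K² + K) = 2 - (K + K²) = 2 + (-K - K²) = 2 - K - K²)
g(a, Q) = 0
c(p, d)*g(5, 5) = (2 - 1*11 - 1*11²)*0 = (2 - 11 - 1*121)*0 = (2 - 11 - 121)*0 = -130*0 = 0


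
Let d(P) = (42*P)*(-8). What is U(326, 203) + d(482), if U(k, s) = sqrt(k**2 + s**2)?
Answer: -161952 + sqrt(147485) ≈ -1.6157e+5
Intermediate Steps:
d(P) = -336*P
U(326, 203) + d(482) = sqrt(326**2 + 203**2) - 336*482 = sqrt(106276 + 41209) - 161952 = sqrt(147485) - 161952 = -161952 + sqrt(147485)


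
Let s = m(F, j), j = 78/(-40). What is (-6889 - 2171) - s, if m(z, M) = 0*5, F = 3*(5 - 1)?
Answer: -9060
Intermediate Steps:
F = 12 (F = 3*4 = 12)
j = -39/20 (j = 78*(-1/40) = -39/20 ≈ -1.9500)
m(z, M) = 0
s = 0
(-6889 - 2171) - s = (-6889 - 2171) - 1*0 = -9060 + 0 = -9060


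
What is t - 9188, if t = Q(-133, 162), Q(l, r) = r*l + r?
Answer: -30572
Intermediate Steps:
Q(l, r) = r + l*r (Q(l, r) = l*r + r = r + l*r)
t = -21384 (t = 162*(1 - 133) = 162*(-132) = -21384)
t - 9188 = -21384 - 9188 = -30572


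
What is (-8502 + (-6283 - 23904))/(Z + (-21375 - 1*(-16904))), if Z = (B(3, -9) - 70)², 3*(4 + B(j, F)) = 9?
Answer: -38689/570 ≈ -67.875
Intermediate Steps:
B(j, F) = -1 (B(j, F) = -4 + (⅓)*9 = -4 + 3 = -1)
Z = 5041 (Z = (-1 - 70)² = (-71)² = 5041)
(-8502 + (-6283 - 23904))/(Z + (-21375 - 1*(-16904))) = (-8502 + (-6283 - 23904))/(5041 + (-21375 - 1*(-16904))) = (-8502 - 30187)/(5041 + (-21375 + 16904)) = -38689/(5041 - 4471) = -38689/570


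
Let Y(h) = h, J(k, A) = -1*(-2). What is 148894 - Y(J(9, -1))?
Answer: 148892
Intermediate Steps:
J(k, A) = 2
148894 - Y(J(9, -1)) = 148894 - 1*2 = 148894 - 2 = 148892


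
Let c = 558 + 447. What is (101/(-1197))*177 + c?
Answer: 395036/399 ≈ 990.07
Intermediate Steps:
c = 1005
(101/(-1197))*177 + c = (101/(-1197))*177 + 1005 = (101*(-1/1197))*177 + 1005 = -101/1197*177 + 1005 = -5959/399 + 1005 = 395036/399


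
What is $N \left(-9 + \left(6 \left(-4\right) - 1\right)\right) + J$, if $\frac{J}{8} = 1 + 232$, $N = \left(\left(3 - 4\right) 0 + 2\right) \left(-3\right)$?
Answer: $2068$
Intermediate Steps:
$N = -6$ ($N = \left(\left(-1\right) 0 + 2\right) \left(-3\right) = \left(0 + 2\right) \left(-3\right) = 2 \left(-3\right) = -6$)
$J = 1864$ ($J = 8 \left(1 + 232\right) = 8 \cdot 233 = 1864$)
$N \left(-9 + \left(6 \left(-4\right) - 1\right)\right) + J = - 6 \left(-9 + \left(6 \left(-4\right) - 1\right)\right) + 1864 = - 6 \left(-9 - 25\right) + 1864 = \left(-6\right) \left(-34\right) + 1864 = 204 + 1864 = 2068$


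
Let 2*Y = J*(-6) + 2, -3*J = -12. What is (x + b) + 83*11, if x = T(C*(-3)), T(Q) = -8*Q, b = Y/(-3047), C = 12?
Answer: 332678/277 ≈ 1201.0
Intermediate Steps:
J = 4 (J = -1/3*(-12) = 4)
Y = -11 (Y = (4*(-6) + 2)/2 = (-24 + 2)/2 = (1/2)*(-22) = -11)
b = 1/277 (b = -11/(-3047) = -11*(-1/3047) = 1/277 ≈ 0.0036101)
x = 288 (x = -96*(-3) = -8*(-36) = 288)
(x + b) + 83*11 = (288 + 1/277) + 83*11 = 79777/277 + 913 = 332678/277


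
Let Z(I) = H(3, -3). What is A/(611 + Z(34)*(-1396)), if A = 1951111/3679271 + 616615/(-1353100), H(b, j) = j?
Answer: 74270921287/4778289042177980 ≈ 1.5543e-5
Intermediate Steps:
Z(I) = -3
A = 74270921287/995684318020 (A = 1951111*(1/3679271) + 616615*(-1/1353100) = 1951111/3679271 - 123323/270620 = 74270921287/995684318020 ≈ 0.074593)
A/(611 + Z(34)*(-1396)) = 74270921287/(995684318020*(611 - 3*(-1396))) = 74270921287/(995684318020*(611 + 4188)) = (74270921287/995684318020)/4799 = (74270921287/995684318020)*(1/4799) = 74270921287/4778289042177980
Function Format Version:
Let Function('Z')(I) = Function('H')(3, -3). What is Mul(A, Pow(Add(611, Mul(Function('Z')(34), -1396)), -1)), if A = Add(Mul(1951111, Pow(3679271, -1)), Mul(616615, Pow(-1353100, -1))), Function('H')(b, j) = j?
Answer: Rational(74270921287, 4778289042177980) ≈ 1.5543e-5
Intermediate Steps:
Function('Z')(I) = -3
A = Rational(74270921287, 995684318020) (A = Add(Mul(1951111, Rational(1, 3679271)), Mul(616615, Rational(-1, 1353100))) = Add(Rational(1951111, 3679271), Rational(-123323, 270620)) = Rational(74270921287, 995684318020) ≈ 0.074593)
Mul(A, Pow(Add(611, Mul(Function('Z')(34), -1396)), -1)) = Mul(Rational(74270921287, 995684318020), Pow(Add(611, Mul(-3, -1396)), -1)) = Mul(Rational(74270921287, 995684318020), Pow(Add(611, 4188), -1)) = Mul(Rational(74270921287, 995684318020), Pow(4799, -1)) = Mul(Rational(74270921287, 995684318020), Rational(1, 4799)) = Rational(74270921287, 4778289042177980)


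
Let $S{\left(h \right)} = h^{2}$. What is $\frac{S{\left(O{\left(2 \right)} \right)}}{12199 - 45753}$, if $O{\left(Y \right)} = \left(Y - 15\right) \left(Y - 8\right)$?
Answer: $- \frac{3042}{16777} \approx -0.18132$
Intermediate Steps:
$O{\left(Y \right)} = \left(-15 + Y\right) \left(-8 + Y\right)$
$\frac{S{\left(O{\left(2 \right)} \right)}}{12199 - 45753} = \frac{\left(120 + 2^{2} - 46\right)^{2}}{12199 - 45753} = \frac{\left(120 + 4 - 46\right)^{2}}{-33554} = 78^{2} \left(- \frac{1}{33554}\right) = 6084 \left(- \frac{1}{33554}\right) = - \frac{3042}{16777}$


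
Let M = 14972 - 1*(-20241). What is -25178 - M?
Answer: -60391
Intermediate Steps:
M = 35213 (M = 14972 + 20241 = 35213)
-25178 - M = -25178 - 1*35213 = -25178 - 35213 = -60391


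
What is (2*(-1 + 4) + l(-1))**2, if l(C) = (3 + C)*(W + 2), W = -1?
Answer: 64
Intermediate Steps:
l(C) = 3 + C (l(C) = (3 + C)*(-1 + 2) = (3 + C)*1 = 3 + C)
(2*(-1 + 4) + l(-1))**2 = (2*(-1 + 4) + (3 - 1))**2 = (2*3 + 2)**2 = (6 + 2)**2 = 8**2 = 64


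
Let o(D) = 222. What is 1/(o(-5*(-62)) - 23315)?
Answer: -1/23093 ≈ -4.3303e-5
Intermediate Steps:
1/(o(-5*(-62)) - 23315) = 1/(222 - 23315) = 1/(-23093) = -1/23093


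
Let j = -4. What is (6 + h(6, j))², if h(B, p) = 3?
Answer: 81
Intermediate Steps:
(6 + h(6, j))² = (6 + 3)² = 9² = 81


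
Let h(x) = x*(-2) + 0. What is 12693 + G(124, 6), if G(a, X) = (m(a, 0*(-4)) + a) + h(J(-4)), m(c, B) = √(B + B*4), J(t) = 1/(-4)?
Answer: 25635/2 ≈ 12818.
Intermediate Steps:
J(t) = -¼
h(x) = -2*x (h(x) = -2*x + 0 = -2*x)
m(c, B) = √5*√B (m(c, B) = √(B + 4*B) = √(5*B) = √5*√B)
G(a, X) = ½ + a (G(a, X) = (√5*√(0*(-4)) + a) - 2*(-¼) = (√5*√0 + a) + ½ = (√5*0 + a) + ½ = (0 + a) + ½ = a + ½ = ½ + a)
12693 + G(124, 6) = 12693 + (½ + 124) = 12693 + 249/2 = 25635/2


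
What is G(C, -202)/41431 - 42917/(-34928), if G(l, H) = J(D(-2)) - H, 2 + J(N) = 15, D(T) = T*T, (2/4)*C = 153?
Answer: 1785603747/1447101968 ≈ 1.2339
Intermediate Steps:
C = 306 (C = 2*153 = 306)
D(T) = T²
J(N) = 13 (J(N) = -2 + 15 = 13)
G(l, H) = 13 - H
G(C, -202)/41431 - 42917/(-34928) = (13 - 1*(-202))/41431 - 42917/(-34928) = (13 + 202)*(1/41431) - 42917*(-1/34928) = 215*(1/41431) + 42917/34928 = 215/41431 + 42917/34928 = 1785603747/1447101968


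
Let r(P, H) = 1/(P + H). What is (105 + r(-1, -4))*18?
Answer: 9432/5 ≈ 1886.4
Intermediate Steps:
r(P, H) = 1/(H + P)
(105 + r(-1, -4))*18 = (105 + 1/(-4 - 1))*18 = (105 + 1/(-5))*18 = (105 - 1/5)*18 = (524/5)*18 = 9432/5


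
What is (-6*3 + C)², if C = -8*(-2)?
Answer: 4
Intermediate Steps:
C = 16
(-6*3 + C)² = (-6*3 + 16)² = (-18 + 16)² = (-2)² = 4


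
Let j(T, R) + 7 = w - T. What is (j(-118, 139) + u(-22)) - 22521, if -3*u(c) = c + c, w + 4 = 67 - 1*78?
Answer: -67231/3 ≈ -22410.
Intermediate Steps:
w = -15 (w = -4 + (67 - 1*78) = -4 + (67 - 78) = -4 - 11 = -15)
j(T, R) = -22 - T (j(T, R) = -7 + (-15 - T) = -22 - T)
u(c) = -2*c/3 (u(c) = -(c + c)/3 = -2*c/3)
(j(-118, 139) + u(-22)) - 22521 = ((-22 - 1*(-118)) - ⅔*(-22)) - 22521 = ((-22 + 118) + 44/3) - 22521 = (96 + 44/3) - 22521 = 332/3 - 22521 = -67231/3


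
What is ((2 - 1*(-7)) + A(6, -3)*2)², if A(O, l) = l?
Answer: 9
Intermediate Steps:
((2 - 1*(-7)) + A(6, -3)*2)² = ((2 - 1*(-7)) - 3*2)² = ((2 + 7) - 6)² = (9 - 6)² = 3² = 9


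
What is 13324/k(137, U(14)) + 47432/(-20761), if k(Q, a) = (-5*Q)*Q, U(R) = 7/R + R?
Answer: -4727875604/1948316045 ≈ -2.4266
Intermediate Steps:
U(R) = R + 7/R
k(Q, a) = -5*Q**2
13324/k(137, U(14)) + 47432/(-20761) = 13324/((-5*137**2)) + 47432/(-20761) = 13324/((-5*18769)) + 47432*(-1/20761) = 13324/(-93845) - 47432/20761 = 13324*(-1/93845) - 47432/20761 = -13324/93845 - 47432/20761 = -4727875604/1948316045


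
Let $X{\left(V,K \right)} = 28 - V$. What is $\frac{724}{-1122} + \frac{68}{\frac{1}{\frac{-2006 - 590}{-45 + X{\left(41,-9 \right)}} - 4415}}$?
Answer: $- \frac{4834773574}{16269} \approx -2.9718 \cdot 10^{5}$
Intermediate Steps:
$\frac{724}{-1122} + \frac{68}{\frac{1}{\frac{-2006 - 590}{-45 + X{\left(41,-9 \right)}} - 4415}} = \frac{724}{-1122} + \frac{68}{\frac{1}{\frac{-2006 - 590}{-45 + \left(28 - 41\right)} - 4415}} = 724 \left(- \frac{1}{1122}\right) + \frac{68}{\frac{1}{- \frac{2596}{-45 + \left(28 - 41\right)} - 4415}} = - \frac{362}{561} + \frac{68}{\frac{1}{- \frac{2596}{-45 - 13} - 4415}} = - \frac{362}{561} + \frac{68}{\frac{1}{- \frac{2596}{-58} - 4415}} = - \frac{362}{561} + \frac{68}{\frac{1}{\left(-2596\right) \left(- \frac{1}{58}\right) - 4415}} = - \frac{362}{561} + \frac{68}{\frac{1}{\frac{1298}{29} - 4415}} = - \frac{362}{561} + \frac{68}{\frac{1}{- \frac{126737}{29}}} = - \frac{362}{561} + \frac{68}{- \frac{29}{126737}} = - \frac{362}{561} + 68 \left(- \frac{126737}{29}\right) = - \frac{362}{561} - \frac{8618116}{29} = - \frac{4834773574}{16269}$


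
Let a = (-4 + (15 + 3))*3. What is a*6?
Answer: 252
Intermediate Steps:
a = 42 (a = (-4 + 18)*3 = 14*3 = 42)
a*6 = 42*6 = 252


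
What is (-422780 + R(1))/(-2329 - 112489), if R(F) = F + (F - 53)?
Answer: 422831/114818 ≈ 3.6826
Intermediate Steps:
R(F) = -53 + 2*F (R(F) = F + (-53 + F) = -53 + 2*F)
(-422780 + R(1))/(-2329 - 112489) = (-422780 + (-53 + 2*1))/(-2329 - 112489) = (-422780 + (-53 + 2))/(-114818) = (-422780 - 51)*(-1/114818) = -422831*(-1/114818) = 422831/114818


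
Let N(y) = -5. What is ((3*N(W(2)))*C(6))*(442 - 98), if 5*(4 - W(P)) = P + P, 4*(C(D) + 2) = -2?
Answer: 12900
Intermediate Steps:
C(D) = -5/2 (C(D) = -2 + (¼)*(-2) = -2 - ½ = -5/2)
W(P) = 4 - 2*P/5 (W(P) = 4 - (P + P)/5 = 4 - 2*P/5)
((3*N(W(2)))*C(6))*(442 - 98) = ((3*(-5))*(-5/2))*(442 - 98) = -15*(-5/2)*344 = (75/2)*344 = 12900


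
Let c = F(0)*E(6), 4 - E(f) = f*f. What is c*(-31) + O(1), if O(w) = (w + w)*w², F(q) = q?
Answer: 2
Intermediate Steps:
O(w) = 2*w³ (O(w) = (2*w)*w² = 2*w³)
E(f) = 4 - f² (E(f) = 4 - f*f = 4 - f²)
c = 0 (c = 0*(4 - 1*6²) = 0*(4 - 1*36) = 0*(4 - 36) = 0*(-32) = 0)
c*(-31) + O(1) = 0*(-31) + 2*1³ = 0 + 2*1 = 0 + 2 = 2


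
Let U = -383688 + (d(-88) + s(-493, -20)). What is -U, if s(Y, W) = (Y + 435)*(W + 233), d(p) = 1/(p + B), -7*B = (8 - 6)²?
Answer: 245546047/620 ≈ 3.9604e+5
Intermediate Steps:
B = -4/7 (B = -(8 - 6)²/7 = -⅐*2² = -⅐*4 = -4/7 ≈ -0.57143)
d(p) = 1/(-4/7 + p) (d(p) = 1/(p - 4/7) = 1/(-4/7 + p))
s(Y, W) = (233 + W)*(435 + Y) (s(Y, W) = (435 + Y)*(233 + W) = (233 + W)*(435 + Y))
U = -245546047/620 (U = -383688 + (7/(-4 + 7*(-88)) + (101355 + 233*(-493) + 435*(-20) - 20*(-493))) = -383688 + (7/(-4 - 616) + (101355 - 114869 - 8700 + 9860)) = -383688 + (7/(-620) - 12354) = -383688 + (7*(-1/620) - 12354) = -383688 + (-7/620 - 12354) = -383688 - 7659487/620 = -245546047/620 ≈ -3.9604e+5)
-U = -1*(-245546047/620) = 245546047/620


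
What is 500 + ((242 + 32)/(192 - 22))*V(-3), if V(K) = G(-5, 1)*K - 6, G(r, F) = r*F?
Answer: 43733/85 ≈ 514.51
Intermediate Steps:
G(r, F) = F*r
V(K) = -6 - 5*K (V(K) = (1*(-5))*K - 6 = -5*K - 6 = -6 - 5*K)
500 + ((242 + 32)/(192 - 22))*V(-3) = 500 + ((242 + 32)/(192 - 22))*(-6 - 5*(-3)) = 500 + (274/170)*(-6 + 15) = 500 + (274*(1/170))*9 = 500 + (137/85)*9 = 500 + 1233/85 = 43733/85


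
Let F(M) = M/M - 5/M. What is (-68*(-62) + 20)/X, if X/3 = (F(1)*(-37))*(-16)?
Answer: -353/592 ≈ -0.59628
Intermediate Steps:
F(M) = 1 - 5/M
X = -7104 (X = 3*((((-5 + 1)/1)*(-37))*(-16)) = 3*(((1*(-4))*(-37))*(-16)) = 3*(-4*(-37)*(-16)) = 3*(148*(-16)) = 3*(-2368) = -7104)
(-68*(-62) + 20)/X = (-68*(-62) + 20)/(-7104) = (4216 + 20)*(-1/7104) = 4236*(-1/7104) = -353/592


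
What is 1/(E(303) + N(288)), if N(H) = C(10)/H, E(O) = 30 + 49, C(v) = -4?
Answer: 72/5687 ≈ 0.012660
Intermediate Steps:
E(O) = 79
N(H) = -4/H
1/(E(303) + N(288)) = 1/(79 - 4/288) = 1/(79 - 4*1/288) = 1/(79 - 1/72) = 1/(5687/72) = 72/5687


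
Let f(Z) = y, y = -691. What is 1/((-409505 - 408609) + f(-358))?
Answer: -1/818805 ≈ -1.2213e-6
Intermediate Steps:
f(Z) = -691
1/((-409505 - 408609) + f(-358)) = 1/((-409505 - 408609) - 691) = 1/(-818114 - 691) = 1/(-818805) = -1/818805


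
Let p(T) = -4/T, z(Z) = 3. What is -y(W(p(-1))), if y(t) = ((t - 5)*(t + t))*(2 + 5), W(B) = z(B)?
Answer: 84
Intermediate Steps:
W(B) = 3
y(t) = 14*t*(-5 + t) (y(t) = ((-5 + t)*(2*t))*7 = (2*t*(-5 + t))*7 = 14*t*(-5 + t))
-y(W(p(-1))) = -14*3*(-5 + 3) = -14*3*(-2) = -1*(-84) = 84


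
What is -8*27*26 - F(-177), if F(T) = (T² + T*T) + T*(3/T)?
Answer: -68277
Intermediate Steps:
F(T) = 3 + 2*T² (F(T) = (T² + T²) + 3 = 2*T² + 3 = 3 + 2*T²)
-8*27*26 - F(-177) = -8*27*26 - (3 + 2*(-177)²) = -216*26 - (3 + 2*31329) = -5616 - (3 + 62658) = -5616 - 1*62661 = -5616 - 62661 = -68277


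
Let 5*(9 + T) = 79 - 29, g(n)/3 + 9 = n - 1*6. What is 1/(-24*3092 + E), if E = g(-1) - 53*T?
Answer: -1/74309 ≈ -1.3457e-5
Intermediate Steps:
g(n) = -45 + 3*n (g(n) = -27 + 3*(n - 1*6) = -27 + 3*(n - 6) = -27 + 3*(-6 + n) = -27 + (-18 + 3*n) = -45 + 3*n)
T = 1 (T = -9 + (79 - 29)/5 = -9 + (1/5)*50 = -9 + 10 = 1)
E = -101 (E = (-45 + 3*(-1)) - 53*1 = (-45 - 3) - 53 = -48 - 53 = -101)
1/(-24*3092 + E) = 1/(-24*3092 - 101) = 1/(-74208 - 101) = 1/(-74309) = -1/74309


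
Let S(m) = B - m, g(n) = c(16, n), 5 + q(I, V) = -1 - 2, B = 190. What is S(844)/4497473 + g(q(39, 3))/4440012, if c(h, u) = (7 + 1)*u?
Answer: -797901530/4992208522419 ≈ -0.00015983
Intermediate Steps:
c(h, u) = 8*u
q(I, V) = -8 (q(I, V) = -5 + (-1 - 2) = -5 - 3 = -8)
g(n) = 8*n
S(m) = 190 - m
S(844)/4497473 + g(q(39, 3))/4440012 = (190 - 1*844)/4497473 + (8*(-8))/4440012 = (190 - 844)*(1/4497473) - 64*1/4440012 = -654*1/4497473 - 16/1110003 = -654/4497473 - 16/1110003 = -797901530/4992208522419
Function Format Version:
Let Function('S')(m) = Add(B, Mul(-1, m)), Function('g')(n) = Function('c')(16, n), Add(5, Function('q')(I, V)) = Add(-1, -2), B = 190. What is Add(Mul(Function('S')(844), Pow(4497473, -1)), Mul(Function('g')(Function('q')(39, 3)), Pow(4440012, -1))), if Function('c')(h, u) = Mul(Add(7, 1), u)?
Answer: Rational(-797901530, 4992208522419) ≈ -0.00015983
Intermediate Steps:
Function('c')(h, u) = Mul(8, u)
Function('q')(I, V) = -8 (Function('q')(I, V) = Add(-5, Add(-1, -2)) = Add(-5, -3) = -8)
Function('g')(n) = Mul(8, n)
Function('S')(m) = Add(190, Mul(-1, m))
Add(Mul(Function('S')(844), Pow(4497473, -1)), Mul(Function('g')(Function('q')(39, 3)), Pow(4440012, -1))) = Add(Mul(Add(190, Mul(-1, 844)), Pow(4497473, -1)), Mul(Mul(8, -8), Pow(4440012, -1))) = Add(Mul(Add(190, -844), Rational(1, 4497473)), Mul(-64, Rational(1, 4440012))) = Add(Mul(-654, Rational(1, 4497473)), Rational(-16, 1110003)) = Add(Rational(-654, 4497473), Rational(-16, 1110003)) = Rational(-797901530, 4992208522419)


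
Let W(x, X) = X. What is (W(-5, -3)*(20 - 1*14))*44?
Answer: -792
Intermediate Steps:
(W(-5, -3)*(20 - 1*14))*44 = -3*(20 - 1*14)*44 = -3*(20 - 14)*44 = -3*6*44 = -18*44 = -792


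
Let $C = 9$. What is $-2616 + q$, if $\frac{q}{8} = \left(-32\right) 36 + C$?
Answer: $-11760$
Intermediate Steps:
$q = -9144$ ($q = 8 \left(\left(-32\right) 36 + 9\right) = 8 \left(-1152 + 9\right) = 8 \left(-1143\right) = -9144$)
$-2616 + q = -2616 - 9144 = -11760$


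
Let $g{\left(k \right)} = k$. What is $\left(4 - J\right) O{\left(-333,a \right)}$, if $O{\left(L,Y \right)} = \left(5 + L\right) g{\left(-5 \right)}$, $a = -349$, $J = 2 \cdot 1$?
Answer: $3280$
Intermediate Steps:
$J = 2$
$O{\left(L,Y \right)} = -25 - 5 L$ ($O{\left(L,Y \right)} = \left(5 + L\right) \left(-5\right) = -25 - 5 L$)
$\left(4 - J\right) O{\left(-333,a \right)} = \left(4 - 2\right) \left(-25 - -1665\right) = \left(4 - 2\right) \left(-25 + 1665\right) = 2 \cdot 1640 = 3280$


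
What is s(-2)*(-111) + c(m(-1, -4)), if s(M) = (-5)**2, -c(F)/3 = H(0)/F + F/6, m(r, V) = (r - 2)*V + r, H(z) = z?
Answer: -5561/2 ≈ -2780.5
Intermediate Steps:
m(r, V) = r + V*(-2 + r) (m(r, V) = (-2 + r)*V + r = V*(-2 + r) + r = r + V*(-2 + r))
c(F) = -F/2 (c(F) = -3*(0/F + F/6) = -3*(0 + F*(1/6)) = -3*(0 + F/6) = -F/2)
s(M) = 25
s(-2)*(-111) + c(m(-1, -4)) = 25*(-111) - (-1 - 2*(-4) - 4*(-1))/2 = -2775 - (-1 + 8 + 4)/2 = -2775 - 1/2*11 = -2775 - 11/2 = -5561/2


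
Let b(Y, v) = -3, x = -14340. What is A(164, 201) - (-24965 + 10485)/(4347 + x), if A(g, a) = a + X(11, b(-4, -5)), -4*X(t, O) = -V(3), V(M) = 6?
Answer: 4018205/19986 ≈ 201.05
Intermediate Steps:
X(t, O) = 3/2 (X(t, O) = -(-1)*6/4 = -¼*(-6) = 3/2)
A(g, a) = 3/2 + a (A(g, a) = a + 3/2 = 3/2 + a)
A(164, 201) - (-24965 + 10485)/(4347 + x) = (3/2 + 201) - (-24965 + 10485)/(4347 - 14340) = 405/2 - (-14480)/(-9993) = 405/2 - (-14480)*(-1)/9993 = 405/2 - 1*14480/9993 = 405/2 - 14480/9993 = 4018205/19986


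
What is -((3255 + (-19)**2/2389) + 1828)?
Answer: -12143648/2389 ≈ -5083.1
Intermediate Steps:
-((3255 + (-19)**2/2389) + 1828) = -((3255 + 361*(1/2389)) + 1828) = -((3255 + 361/2389) + 1828) = -(7776556/2389 + 1828) = -1*12143648/2389 = -12143648/2389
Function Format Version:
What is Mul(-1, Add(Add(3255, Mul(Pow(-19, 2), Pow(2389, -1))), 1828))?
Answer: Rational(-12143648, 2389) ≈ -5083.1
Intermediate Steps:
Mul(-1, Add(Add(3255, Mul(Pow(-19, 2), Pow(2389, -1))), 1828)) = Mul(-1, Add(Add(3255, Mul(361, Rational(1, 2389))), 1828)) = Mul(-1, Add(Add(3255, Rational(361, 2389)), 1828)) = Mul(-1, Add(Rational(7776556, 2389), 1828)) = Mul(-1, Rational(12143648, 2389)) = Rational(-12143648, 2389)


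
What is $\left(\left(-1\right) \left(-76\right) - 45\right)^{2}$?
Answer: $961$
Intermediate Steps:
$\left(\left(-1\right) \left(-76\right) - 45\right)^{2} = \left(76 - 45\right)^{2} = 31^{2} = 961$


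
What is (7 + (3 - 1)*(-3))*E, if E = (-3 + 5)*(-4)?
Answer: -8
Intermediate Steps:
E = -8 (E = 2*(-4) = -8)
(7 + (3 - 1)*(-3))*E = (7 + (3 - 1)*(-3))*(-8) = (7 + 2*(-3))*(-8) = (7 - 6)*(-8) = 1*(-8) = -8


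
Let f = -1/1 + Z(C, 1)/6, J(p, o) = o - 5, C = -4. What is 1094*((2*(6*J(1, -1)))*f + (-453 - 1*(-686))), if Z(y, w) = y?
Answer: 386182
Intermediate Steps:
J(p, o) = -5 + o
f = -5/3 (f = -1/1 - 4/6 = -1*1 - 4*⅙ = -1 - ⅔ = -5/3 ≈ -1.6667)
1094*((2*(6*J(1, -1)))*f + (-453 - 1*(-686))) = 1094*((2*(6*(-5 - 1)))*(-5/3) + (-453 - 1*(-686))) = 1094*((2*(6*(-6)))*(-5/3) + (-453 + 686)) = 1094*((2*(-36))*(-5/3) + 233) = 1094*(-72*(-5/3) + 233) = 1094*(120 + 233) = 1094*353 = 386182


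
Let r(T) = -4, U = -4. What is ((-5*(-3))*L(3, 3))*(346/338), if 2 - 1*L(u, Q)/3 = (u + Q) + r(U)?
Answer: 0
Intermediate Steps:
L(u, Q) = 18 - 3*Q - 3*u (L(u, Q) = 6 - 3*((u + Q) - 4) = 6 - 3*((Q + u) - 4) = 6 - 3*(-4 + Q + u) = 6 + (12 - 3*Q - 3*u) = 18 - 3*Q - 3*u)
((-5*(-3))*L(3, 3))*(346/338) = ((-5*(-3))*(18 - 3*3 - 3*3))*(346/338) = (15*(18 - 9 - 9))*(346*(1/338)) = (15*0)*(173/169) = 0*(173/169) = 0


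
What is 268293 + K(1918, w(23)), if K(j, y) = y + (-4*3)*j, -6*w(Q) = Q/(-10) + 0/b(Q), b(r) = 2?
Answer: 14716643/60 ≈ 2.4528e+5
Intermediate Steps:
w(Q) = Q/60 (w(Q) = -(Q/(-10) + 0/2)/6 = -(Q*(-⅒) + 0*(½))/6 = -(-Q/10 + 0)/6 = -(-1)*Q/60 = Q/60)
K(j, y) = y - 12*j
268293 + K(1918, w(23)) = 268293 + ((1/60)*23 - 12*1918) = 268293 + (23/60 - 23016) = 268293 - 1380937/60 = 14716643/60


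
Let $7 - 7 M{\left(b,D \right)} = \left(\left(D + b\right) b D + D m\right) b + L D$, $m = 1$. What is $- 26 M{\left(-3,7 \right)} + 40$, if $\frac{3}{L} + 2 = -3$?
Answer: $\frac{4282}{5} \approx 856.4$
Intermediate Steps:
$L = - \frac{3}{5}$ ($L = \frac{3}{-2 - 3} = \frac{3}{-5} = 3 \left(- \frac{1}{5}\right) = - \frac{3}{5} \approx -0.6$)
$M{\left(b,D \right)} = 1 + \frac{3 D}{35} - \frac{b \left(D + D b \left(D + b\right)\right)}{7}$ ($M{\left(b,D \right)} = 1 - \frac{\left(\left(D + b\right) b D + D 1\right) b - \frac{3 D}{5}}{7} = 1 - \frac{\left(b \left(D + b\right) D + D\right) b - \frac{3 D}{5}}{7} = 1 - \frac{\left(D b \left(D + b\right) + D\right) b - \frac{3 D}{5}}{7} = 1 - \frac{\left(D + D b \left(D + b\right)\right) b - \frac{3 D}{5}}{7} = 1 - \frac{b \left(D + D b \left(D + b\right)\right) - \frac{3 D}{5}}{7} = 1 - \frac{- \frac{3 D}{5} + b \left(D + D b \left(D + b\right)\right)}{7} = 1 + \left(\frac{3 D}{35} - \frac{b \left(D + D b \left(D + b\right)\right)}{7}\right) = 1 + \frac{3 D}{35} - \frac{b \left(D + D b \left(D + b\right)\right)}{7}$)
$- 26 M{\left(-3,7 \right)} + 40 = - 26 \left(1 + \frac{3}{35} \cdot 7 - 1 \left(-3\right) - 1 \left(-3\right)^{3} - \frac{7^{2} \left(-3\right)^{2}}{7}\right) + 40 = - 26 \left(1 + \frac{3}{5} + 3 - 1 \left(-27\right) - 7 \cdot 9\right) + 40 = - 26 \left(1 + \frac{3}{5} + 3 + 27 - 63\right) + 40 = \left(-26\right) \left(- \frac{157}{5}\right) + 40 = \frac{4082}{5} + 40 = \frac{4282}{5}$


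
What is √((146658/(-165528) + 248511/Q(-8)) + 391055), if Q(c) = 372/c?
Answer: √582879960445665/38874 ≈ 621.06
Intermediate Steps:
√((146658/(-165528) + 248511/Q(-8)) + 391055) = √((146658/(-165528) + 248511/((372/(-8)))) + 391055) = √((146658*(-1/165528) + 248511/((372*(-⅛)))) + 391055) = √((-24443/27588 + 248511/(-93/2)) + 391055) = √((-24443/27588 + 248511*(-2/93)) + 391055) = √((-24443/27588 - 165674/31) + 391055) = √(-4571372045/855228 + 391055) = √(329869813495/855228) = √582879960445665/38874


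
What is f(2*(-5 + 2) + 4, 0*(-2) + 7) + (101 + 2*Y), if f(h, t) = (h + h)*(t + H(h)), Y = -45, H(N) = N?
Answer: -9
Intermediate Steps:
f(h, t) = 2*h*(h + t) (f(h, t) = (h + h)*(t + h) = (2*h)*(h + t) = 2*h*(h + t))
f(2*(-5 + 2) + 4, 0*(-2) + 7) + (101 + 2*Y) = 2*(2*(-5 + 2) + 4)*((2*(-5 + 2) + 4) + (0*(-2) + 7)) + (101 + 2*(-45)) = 2*(2*(-3) + 4)*((2*(-3) + 4) + (0 + 7)) + (101 - 90) = 2*(-6 + 4)*((-6 + 4) + 7) + 11 = 2*(-2)*(-2 + 7) + 11 = 2*(-2)*5 + 11 = -20 + 11 = -9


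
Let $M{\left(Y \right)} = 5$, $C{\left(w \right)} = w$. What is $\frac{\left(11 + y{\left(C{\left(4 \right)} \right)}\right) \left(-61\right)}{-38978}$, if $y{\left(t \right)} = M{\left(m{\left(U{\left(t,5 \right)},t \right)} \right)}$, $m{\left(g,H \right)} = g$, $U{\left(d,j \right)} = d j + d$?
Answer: $\frac{488}{19489} \approx 0.02504$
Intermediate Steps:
$U{\left(d,j \right)} = d + d j$
$y{\left(t \right)} = 5$
$\frac{\left(11 + y{\left(C{\left(4 \right)} \right)}\right) \left(-61\right)}{-38978} = \frac{\left(11 + 5\right) \left(-61\right)}{-38978} = 16 \left(-61\right) \left(- \frac{1}{38978}\right) = \left(-976\right) \left(- \frac{1}{38978}\right) = \frac{488}{19489}$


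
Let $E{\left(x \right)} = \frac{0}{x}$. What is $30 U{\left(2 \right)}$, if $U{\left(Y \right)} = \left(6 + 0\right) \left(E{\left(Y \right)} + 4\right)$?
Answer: $720$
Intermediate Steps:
$E{\left(x \right)} = 0$
$U{\left(Y \right)} = 24$ ($U{\left(Y \right)} = \left(6 + 0\right) \left(0 + 4\right) = 6 \cdot 4 = 24$)
$30 U{\left(2 \right)} = 30 \cdot 24 = 720$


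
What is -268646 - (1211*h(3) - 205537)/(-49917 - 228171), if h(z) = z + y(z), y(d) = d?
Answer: -74707427119/278088 ≈ -2.6865e+5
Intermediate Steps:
h(z) = 2*z (h(z) = z + z = 2*z)
-268646 - (1211*h(3) - 205537)/(-49917 - 228171) = -268646 - (1211*(2*3) - 205537)/(-49917 - 228171) = -268646 - (1211*6 - 205537)/(-278088) = -268646 - (7266 - 205537)*(-1)/278088 = -268646 - (-198271)*(-1)/278088 = -268646 - 1*198271/278088 = -268646 - 198271/278088 = -74707427119/278088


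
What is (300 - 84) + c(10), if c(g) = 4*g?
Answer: 256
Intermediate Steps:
(300 - 84) + c(10) = (300 - 84) + 4*10 = 216 + 40 = 256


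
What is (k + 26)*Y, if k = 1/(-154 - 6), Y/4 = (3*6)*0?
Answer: 0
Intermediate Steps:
Y = 0 (Y = 4*((3*6)*0) = 4*(18*0) = 4*0 = 0)
k = -1/160 (k = 1/(-160) = -1/160 ≈ -0.0062500)
(k + 26)*Y = (-1/160 + 26)*0 = (4159/160)*0 = 0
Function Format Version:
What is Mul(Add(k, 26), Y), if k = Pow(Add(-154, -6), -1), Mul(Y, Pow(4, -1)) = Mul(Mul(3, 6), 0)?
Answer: 0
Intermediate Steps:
Y = 0 (Y = Mul(4, Mul(Mul(3, 6), 0)) = Mul(4, Mul(18, 0)) = Mul(4, 0) = 0)
k = Rational(-1, 160) (k = Pow(-160, -1) = Rational(-1, 160) ≈ -0.0062500)
Mul(Add(k, 26), Y) = Mul(Add(Rational(-1, 160), 26), 0) = Mul(Rational(4159, 160), 0) = 0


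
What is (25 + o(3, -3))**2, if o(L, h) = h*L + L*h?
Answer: 49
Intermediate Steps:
o(L, h) = 2*L*h (o(L, h) = L*h + L*h = 2*L*h)
(25 + o(3, -3))**2 = (25 + 2*3*(-3))**2 = (25 - 18)**2 = 7**2 = 49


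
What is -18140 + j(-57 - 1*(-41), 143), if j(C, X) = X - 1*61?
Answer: -18058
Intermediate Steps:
j(C, X) = -61 + X (j(C, X) = X - 61 = -61 + X)
-18140 + j(-57 - 1*(-41), 143) = -18140 + (-61 + 143) = -18140 + 82 = -18058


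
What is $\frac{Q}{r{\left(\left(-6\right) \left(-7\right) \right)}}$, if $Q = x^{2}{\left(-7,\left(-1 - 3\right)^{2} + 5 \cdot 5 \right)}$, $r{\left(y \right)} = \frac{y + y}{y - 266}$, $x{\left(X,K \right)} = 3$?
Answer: $-24$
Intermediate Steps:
$r{\left(y \right)} = \frac{2 y}{-266 + y}$
$Q = 9$ ($Q = 3^{2} = 9$)
$\frac{Q}{r{\left(\left(-6\right) \left(-7\right) \right)}} = \frac{9}{2 \left(\left(-6\right) \left(-7\right)\right) \frac{1}{-266 - -42}} = \frac{9}{2 \cdot 42 \frac{1}{-266 + 42}} = \frac{9}{2 \cdot 42 \frac{1}{-224}} = \frac{9}{2 \cdot 42 \left(- \frac{1}{224}\right)} = \frac{9}{- \frac{3}{8}} = 9 \left(- \frac{8}{3}\right) = -24$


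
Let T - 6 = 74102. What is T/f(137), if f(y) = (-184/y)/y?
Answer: -347733263/46 ≈ -7.5594e+6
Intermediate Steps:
f(y) = -184/y²
T = 74108 (T = 6 + 74102 = 74108)
T/f(137) = 74108/((-184/137²)) = 74108/((-184*1/18769)) = 74108/(-184/18769) = 74108*(-18769/184) = -347733263/46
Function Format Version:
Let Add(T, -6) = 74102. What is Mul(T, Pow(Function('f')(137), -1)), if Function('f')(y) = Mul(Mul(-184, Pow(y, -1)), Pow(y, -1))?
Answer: Rational(-347733263, 46) ≈ -7.5594e+6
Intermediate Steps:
Function('f')(y) = Mul(-184, Pow(y, -2))
T = 74108 (T = Add(6, 74102) = 74108)
Mul(T, Pow(Function('f')(137), -1)) = Mul(74108, Pow(Mul(-184, Pow(137, -2)), -1)) = Mul(74108, Pow(Mul(-184, Rational(1, 18769)), -1)) = Mul(74108, Pow(Rational(-184, 18769), -1)) = Mul(74108, Rational(-18769, 184)) = Rational(-347733263, 46)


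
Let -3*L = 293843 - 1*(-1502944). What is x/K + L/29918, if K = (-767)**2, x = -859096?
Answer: -378045776609/17600430302 ≈ -21.479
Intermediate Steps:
K = 588289
L = -598929 (L = -(293843 - 1*(-1502944))/3 = -(293843 + 1502944)/3 = -1/3*1796787 = -598929)
x/K + L/29918 = -859096/588289 - 598929/29918 = -378045776609/17600430302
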